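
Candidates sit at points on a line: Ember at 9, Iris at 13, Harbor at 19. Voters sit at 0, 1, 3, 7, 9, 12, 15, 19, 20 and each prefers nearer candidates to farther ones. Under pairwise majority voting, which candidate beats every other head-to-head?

Ember

With single-peaked preferences on a line, the Condorcet winner is the candidate closest to the median voter.
The median voter (position 9) is closest to Ember at 9.
Check: Ember vs Harbor — voters closer to Ember: 6 of 9.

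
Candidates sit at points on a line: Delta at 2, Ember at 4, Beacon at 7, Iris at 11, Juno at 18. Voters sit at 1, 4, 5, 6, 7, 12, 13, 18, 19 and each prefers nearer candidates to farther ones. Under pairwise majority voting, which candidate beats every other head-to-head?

Beacon

With single-peaked preferences on a line, the Condorcet winner is the candidate closest to the median voter.
The median voter (position 7) is closest to Beacon at 7.
Check: Beacon vs Juno — voters closer to Beacon: 6 of 9.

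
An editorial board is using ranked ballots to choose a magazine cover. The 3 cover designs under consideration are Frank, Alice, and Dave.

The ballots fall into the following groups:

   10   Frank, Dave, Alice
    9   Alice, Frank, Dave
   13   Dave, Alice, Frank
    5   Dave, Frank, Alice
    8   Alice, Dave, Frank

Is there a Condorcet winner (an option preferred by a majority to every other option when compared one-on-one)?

Head-to-head results (45 voters total):
Frank vs Alice: Alice wins 30–15.
Frank vs Dave: Dave wins 26–19.
Alice vs Dave: Dave wins 28–17.
Dave beats each rival — Frank (26–19), Alice (28–17) — so Dave is the Condorcet winner.

Yes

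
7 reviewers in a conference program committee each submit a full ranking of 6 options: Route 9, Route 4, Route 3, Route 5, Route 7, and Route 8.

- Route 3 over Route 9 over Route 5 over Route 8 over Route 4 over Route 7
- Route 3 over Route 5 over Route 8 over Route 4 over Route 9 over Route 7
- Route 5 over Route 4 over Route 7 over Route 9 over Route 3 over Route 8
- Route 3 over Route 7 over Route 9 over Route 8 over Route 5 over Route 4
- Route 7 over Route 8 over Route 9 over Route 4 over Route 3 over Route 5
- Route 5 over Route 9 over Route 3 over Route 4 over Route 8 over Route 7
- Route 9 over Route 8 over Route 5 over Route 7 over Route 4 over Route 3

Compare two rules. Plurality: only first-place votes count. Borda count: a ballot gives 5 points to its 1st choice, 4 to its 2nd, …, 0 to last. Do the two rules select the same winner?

No

Plurality first-place counts: Route 9 1, Route 4 0, Route 3 3, Route 5 2, Route 7 1, Route 8 0 → Route 3.
Borda totals: Route 9 22, Route 4 12, Route 3 20, Route 5 21, Route 7 14, Route 8 16 → Route 9.
The two rules disagree: plurality picks Route 3, Borda picks Route 9.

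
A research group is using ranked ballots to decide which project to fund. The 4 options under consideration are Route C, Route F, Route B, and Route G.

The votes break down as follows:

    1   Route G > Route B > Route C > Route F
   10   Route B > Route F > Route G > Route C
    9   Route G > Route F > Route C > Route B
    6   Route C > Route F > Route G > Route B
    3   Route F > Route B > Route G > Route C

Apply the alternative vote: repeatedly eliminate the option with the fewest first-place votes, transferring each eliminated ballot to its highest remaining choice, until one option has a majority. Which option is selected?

Round 1: Route B 10, Route G 10, Route C 6, Route F 3. Route F has the fewest and is eliminated.
Round 2: Route B 13, Route G 10, Route C 6. Route C has the fewest and is eliminated.
Round 3: Route G 16, Route B 13. Route G has a majority.

Route G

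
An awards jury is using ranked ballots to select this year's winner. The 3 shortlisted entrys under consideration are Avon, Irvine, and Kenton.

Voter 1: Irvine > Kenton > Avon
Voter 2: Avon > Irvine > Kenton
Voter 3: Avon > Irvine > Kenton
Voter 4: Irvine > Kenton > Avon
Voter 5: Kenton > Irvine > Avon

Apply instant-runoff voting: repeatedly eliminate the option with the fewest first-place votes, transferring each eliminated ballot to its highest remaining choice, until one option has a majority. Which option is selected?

Round 1: Avon 2, Irvine 2, Kenton 1. Kenton has the fewest and is eliminated.
Round 2: Irvine 3, Avon 2. Irvine has a majority.

Irvine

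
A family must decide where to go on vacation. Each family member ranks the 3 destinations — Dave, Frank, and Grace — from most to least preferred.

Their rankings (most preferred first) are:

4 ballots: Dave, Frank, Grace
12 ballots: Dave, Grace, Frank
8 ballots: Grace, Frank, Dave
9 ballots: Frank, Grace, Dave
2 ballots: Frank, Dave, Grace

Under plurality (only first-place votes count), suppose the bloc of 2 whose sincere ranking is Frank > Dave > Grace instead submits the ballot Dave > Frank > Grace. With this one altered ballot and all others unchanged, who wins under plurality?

First-place totals with the altered ballot: Dave 18, Frank 9, Grace 8.
The winner is unchanged: still Dave.

Dave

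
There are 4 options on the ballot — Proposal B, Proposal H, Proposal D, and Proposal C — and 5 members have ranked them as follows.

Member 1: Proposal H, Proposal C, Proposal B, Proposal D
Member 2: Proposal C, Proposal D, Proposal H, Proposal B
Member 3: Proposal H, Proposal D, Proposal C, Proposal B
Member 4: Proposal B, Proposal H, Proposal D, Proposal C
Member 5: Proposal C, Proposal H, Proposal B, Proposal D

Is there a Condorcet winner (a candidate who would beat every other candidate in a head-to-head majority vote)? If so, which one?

Proposal H

Head-to-head results (5 voters total):
Proposal B vs Proposal H: Proposal H wins 4–1.
Proposal B vs Proposal D: Proposal B wins 3–2.
Proposal B vs Proposal C: Proposal C wins 4–1.
Proposal H vs Proposal D: Proposal H wins 4–1.
Proposal H vs Proposal C: Proposal H wins 3–2.
Proposal D vs Proposal C: Proposal C wins 3–2.
Proposal H beats each rival — Proposal B (4–1), Proposal D (4–1), Proposal C (3–2) — so Proposal H is the Condorcet winner.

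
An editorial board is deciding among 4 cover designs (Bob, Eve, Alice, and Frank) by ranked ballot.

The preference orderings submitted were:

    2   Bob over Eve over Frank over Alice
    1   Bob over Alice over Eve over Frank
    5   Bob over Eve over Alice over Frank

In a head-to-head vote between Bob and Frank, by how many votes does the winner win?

8

Ballots ranking Bob above Frank: 2+1+5 = 8.
Ballots ranking Frank above Bob: 0.
Bob wins 8–0, a margin of 8.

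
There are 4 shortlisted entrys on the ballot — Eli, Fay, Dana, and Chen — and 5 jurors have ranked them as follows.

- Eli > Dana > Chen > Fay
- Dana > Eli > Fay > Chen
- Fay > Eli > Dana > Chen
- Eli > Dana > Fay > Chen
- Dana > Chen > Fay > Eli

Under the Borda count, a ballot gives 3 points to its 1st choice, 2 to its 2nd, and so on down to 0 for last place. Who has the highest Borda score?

Dana

Borda scores:
  Eli: 3 + 2 + 2 + 3 + 0 = 10
  Fay: 0 + 1 + 3 + 1 + 1 = 6
  Dana: 2 + 3 + 1 + 2 + 3 = 11
  Chen: 1 + 0 + 0 + 0 + 2 = 3
Dana has the highest total.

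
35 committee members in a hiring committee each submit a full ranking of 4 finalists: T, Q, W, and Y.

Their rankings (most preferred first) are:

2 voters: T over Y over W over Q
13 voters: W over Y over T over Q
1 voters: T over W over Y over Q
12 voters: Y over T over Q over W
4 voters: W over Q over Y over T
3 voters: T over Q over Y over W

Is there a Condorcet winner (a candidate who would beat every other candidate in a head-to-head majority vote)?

No

Head-to-head results (35 voters total):
T vs Q: T wins 31–4.
T vs W: T wins 18–17.
T vs Y: Y wins 29–6.
Q vs W: W wins 20–15.
Q vs Y: Y wins 28–7.
W vs Y: W wins 18–17.
No candidate beats all others: T beats W beats Y beats T, a majority cycle.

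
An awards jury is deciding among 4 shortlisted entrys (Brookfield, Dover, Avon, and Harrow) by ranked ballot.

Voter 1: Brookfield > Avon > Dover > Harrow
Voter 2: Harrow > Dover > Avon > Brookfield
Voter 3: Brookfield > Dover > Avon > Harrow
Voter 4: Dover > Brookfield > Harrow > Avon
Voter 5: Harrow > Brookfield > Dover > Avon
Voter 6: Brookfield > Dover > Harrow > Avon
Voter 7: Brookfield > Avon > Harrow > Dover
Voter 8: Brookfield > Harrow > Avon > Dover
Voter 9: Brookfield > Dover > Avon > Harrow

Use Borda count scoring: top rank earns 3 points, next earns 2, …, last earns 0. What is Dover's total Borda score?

13

Borda scores:
  Brookfield: 3 + 0 + 3 + 2 + 2 + 3 + 3 + 3 + 3 = 22
  Dover: 1 + 2 + 2 + 3 + 1 + 2 + 0 + 0 + 2 = 13
  Avon: 2 + 1 + 1 + 0 + 0 + 0 + 2 + 1 + 1 = 8
  Harrow: 0 + 3 + 0 + 1 + 3 + 1 + 1 + 2 + 0 = 11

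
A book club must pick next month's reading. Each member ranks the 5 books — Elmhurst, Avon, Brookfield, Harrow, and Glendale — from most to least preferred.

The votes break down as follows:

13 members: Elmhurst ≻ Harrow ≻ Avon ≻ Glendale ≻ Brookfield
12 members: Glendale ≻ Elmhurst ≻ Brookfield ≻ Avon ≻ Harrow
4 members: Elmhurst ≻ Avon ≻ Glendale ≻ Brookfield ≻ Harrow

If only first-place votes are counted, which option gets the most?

First-place vote totals:
  Elmhurst: 17
  Avon: 0
  Brookfield: 0
  Harrow: 0
  Glendale: 12
Elmhurst has the most first-place votes.

Elmhurst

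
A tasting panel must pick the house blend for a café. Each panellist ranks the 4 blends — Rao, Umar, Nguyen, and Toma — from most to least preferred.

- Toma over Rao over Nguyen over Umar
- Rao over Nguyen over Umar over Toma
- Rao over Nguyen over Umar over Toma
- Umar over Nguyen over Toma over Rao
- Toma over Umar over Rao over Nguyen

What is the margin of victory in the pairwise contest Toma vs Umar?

Ballots ranking Toma above Umar: 2.
Ballots ranking Umar above Toma: 3.
Umar wins 3–2, a margin of 1.

1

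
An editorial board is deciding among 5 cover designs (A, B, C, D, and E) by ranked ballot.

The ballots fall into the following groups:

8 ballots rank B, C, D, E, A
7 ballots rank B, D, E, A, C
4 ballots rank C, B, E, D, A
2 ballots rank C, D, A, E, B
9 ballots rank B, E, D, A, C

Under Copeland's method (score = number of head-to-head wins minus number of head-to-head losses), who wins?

B

Pairwise results:
  A vs B: B wins 28–2.
  A vs C: A wins 16–14.
  A vs D: D wins 30–0.
  A vs E: E wins 28–2.
  B vs C: B wins 24–6.
  B vs D: B wins 28–2.
  B vs E: B wins 28–2.
  C vs D: D wins 16–14.
  C vs E: E wins 16–14.
  D vs E: D wins 17–13.
Copeland scores (wins − losses):
  A: 1 − 3 = -2
  B: 4 − 0 = 4
  C: 0 − 4 = -4
  D: 3 − 1 = 2
  E: 2 − 2 = 0
B has the best Copeland score.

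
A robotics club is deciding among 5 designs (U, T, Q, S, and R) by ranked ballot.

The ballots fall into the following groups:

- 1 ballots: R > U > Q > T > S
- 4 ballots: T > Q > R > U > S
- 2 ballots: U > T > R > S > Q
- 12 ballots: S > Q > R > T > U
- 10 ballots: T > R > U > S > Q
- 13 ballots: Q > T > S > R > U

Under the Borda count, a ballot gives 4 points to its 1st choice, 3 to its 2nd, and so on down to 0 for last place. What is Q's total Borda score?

102

Borda scores:
  U: 3 + 4·1 + 2·4 + 12·0 + 10·2 + 13·0 = 35
  T: 1 + 4·4 + 2·3 + 12·1 + 10·4 + 13·3 = 114
  Q: 2 + 4·3 + 2·0 + 12·3 + 10·0 + 13·4 = 102
  S: 0 + 4·0 + 2·1 + 12·4 + 10·1 + 13·2 = 86
  R: 4 + 4·2 + 2·2 + 12·2 + 10·3 + 13·1 = 83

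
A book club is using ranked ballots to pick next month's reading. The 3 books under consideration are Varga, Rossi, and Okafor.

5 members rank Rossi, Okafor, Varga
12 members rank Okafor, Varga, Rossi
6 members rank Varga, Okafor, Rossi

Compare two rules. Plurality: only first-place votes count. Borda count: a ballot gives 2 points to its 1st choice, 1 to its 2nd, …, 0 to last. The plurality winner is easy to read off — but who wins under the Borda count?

Okafor

Plurality first-place counts: Varga 6, Rossi 5, Okafor 12 → Okafor.
Borda totals: Varga 24, Rossi 10, Okafor 35 → Okafor.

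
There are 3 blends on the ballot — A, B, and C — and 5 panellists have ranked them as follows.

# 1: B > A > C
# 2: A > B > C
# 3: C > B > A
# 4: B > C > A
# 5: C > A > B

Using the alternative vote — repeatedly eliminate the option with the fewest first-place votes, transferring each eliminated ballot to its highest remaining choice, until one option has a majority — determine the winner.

B

Round 1: B 2, C 2, A 1. A has the fewest and is eliminated.
Round 2: B 3, C 2. B has a majority.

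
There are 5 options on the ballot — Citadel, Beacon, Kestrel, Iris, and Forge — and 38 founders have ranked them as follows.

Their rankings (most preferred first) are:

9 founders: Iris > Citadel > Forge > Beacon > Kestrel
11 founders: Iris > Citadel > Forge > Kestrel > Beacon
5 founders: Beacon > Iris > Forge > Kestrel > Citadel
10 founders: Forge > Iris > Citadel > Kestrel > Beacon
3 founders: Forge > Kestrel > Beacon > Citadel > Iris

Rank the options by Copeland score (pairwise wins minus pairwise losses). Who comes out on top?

Pairwise results:
  Citadel vs Beacon: Citadel wins 30–8.
  Citadel vs Kestrel: Citadel wins 30–8.
  Citadel vs Iris: Iris wins 35–3.
  Citadel vs Forge: Citadel wins 20–18.
  Beacon vs Kestrel: Kestrel wins 24–14.
  Beacon vs Iris: Iris wins 30–8.
  Beacon vs Forge: Forge wins 33–5.
  Kestrel vs Iris: Iris wins 35–3.
  Kestrel vs Forge: Forge wins 38–0.
  Iris vs Forge: Iris wins 25–13.
Copeland scores (wins − losses):
  Citadel: 3 − 1 = 2
  Beacon: 0 − 4 = -4
  Kestrel: 1 − 3 = -2
  Iris: 4 − 0 = 4
  Forge: 2 − 2 = 0
Iris has the best Copeland score.

Iris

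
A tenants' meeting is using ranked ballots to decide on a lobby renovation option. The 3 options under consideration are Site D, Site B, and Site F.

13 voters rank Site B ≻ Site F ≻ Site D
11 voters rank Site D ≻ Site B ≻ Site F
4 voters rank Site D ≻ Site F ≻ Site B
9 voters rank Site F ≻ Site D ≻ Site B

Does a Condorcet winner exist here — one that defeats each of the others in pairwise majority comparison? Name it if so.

Head-to-head results (37 voters total):
Site D vs Site B: Site D wins 24–13.
Site D vs Site F: Site F wins 22–15.
Site B vs Site F: Site B wins 24–13.
No candidate beats all others: Site D beats Site B beats Site F beats Site D, a majority cycle.

No Condorcet winner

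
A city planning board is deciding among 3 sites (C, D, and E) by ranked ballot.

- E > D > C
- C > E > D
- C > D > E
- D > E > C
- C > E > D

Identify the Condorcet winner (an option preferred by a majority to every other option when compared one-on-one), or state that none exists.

Head-to-head results (5 voters total):
C vs D: C wins 3–2.
C vs E: C wins 3–2.
D vs E: E wins 3–2.
C beats each rival — D (3–2), E (3–2) — so C is the Condorcet winner.

C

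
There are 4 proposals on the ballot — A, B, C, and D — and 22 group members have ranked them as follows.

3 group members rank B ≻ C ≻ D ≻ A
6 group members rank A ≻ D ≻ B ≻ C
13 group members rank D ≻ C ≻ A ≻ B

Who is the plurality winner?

D

First-place vote totals:
  A: 6
  B: 3
  C: 0
  D: 13
D has the most first-place votes.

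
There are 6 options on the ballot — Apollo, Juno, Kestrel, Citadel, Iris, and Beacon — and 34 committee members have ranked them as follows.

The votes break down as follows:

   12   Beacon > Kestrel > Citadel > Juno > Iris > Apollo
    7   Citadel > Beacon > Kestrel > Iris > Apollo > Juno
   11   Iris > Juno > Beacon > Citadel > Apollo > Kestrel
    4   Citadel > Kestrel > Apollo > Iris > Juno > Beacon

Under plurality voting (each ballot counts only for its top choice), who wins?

First-place vote totals:
  Apollo: 0
  Juno: 0
  Kestrel: 0
  Citadel: 11
  Iris: 11
  Beacon: 12
Beacon has the most first-place votes.

Beacon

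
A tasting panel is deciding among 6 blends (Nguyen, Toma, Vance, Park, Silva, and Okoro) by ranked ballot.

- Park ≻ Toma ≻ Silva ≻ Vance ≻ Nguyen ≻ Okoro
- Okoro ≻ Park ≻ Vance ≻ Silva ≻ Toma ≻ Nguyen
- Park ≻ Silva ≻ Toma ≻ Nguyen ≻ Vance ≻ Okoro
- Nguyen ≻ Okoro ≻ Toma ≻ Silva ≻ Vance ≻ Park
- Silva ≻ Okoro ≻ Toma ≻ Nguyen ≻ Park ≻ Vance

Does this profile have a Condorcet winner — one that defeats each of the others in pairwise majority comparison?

No

Head-to-head results (5 voters total):
Nguyen vs Toma: Toma wins 4–1.
Nguyen vs Vance: Nguyen wins 3–2.
Nguyen vs Park: Park wins 3–2.
Nguyen vs Silva: Silva wins 4–1.
Nguyen vs Okoro: Nguyen wins 3–2.
Toma vs Vance: Toma wins 4–1.
Toma vs Park: Park wins 3–2.
Toma vs Silva: Silva wins 3–2.
Toma vs Okoro: Okoro wins 3–2.
Vance vs Park: Park wins 4–1.
Vance vs Silva: Silva wins 4–1.
Vance vs Okoro: Okoro wins 3–2.
Park vs Silva: Park wins 3–2.
Park vs Okoro: Okoro wins 3–2.
Silva vs Okoro: Silva wins 3–2.
No candidate beats all others: Nguyen beats Okoro beats Toma beats Nguyen, a majority cycle.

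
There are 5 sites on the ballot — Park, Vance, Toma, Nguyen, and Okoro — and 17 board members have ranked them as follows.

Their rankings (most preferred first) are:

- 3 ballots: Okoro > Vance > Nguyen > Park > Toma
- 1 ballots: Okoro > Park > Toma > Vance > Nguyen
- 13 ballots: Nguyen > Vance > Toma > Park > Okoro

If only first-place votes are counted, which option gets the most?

First-place vote totals:
  Park: 0
  Vance: 0
  Toma: 0
  Nguyen: 13
  Okoro: 4
Nguyen has the most first-place votes.

Nguyen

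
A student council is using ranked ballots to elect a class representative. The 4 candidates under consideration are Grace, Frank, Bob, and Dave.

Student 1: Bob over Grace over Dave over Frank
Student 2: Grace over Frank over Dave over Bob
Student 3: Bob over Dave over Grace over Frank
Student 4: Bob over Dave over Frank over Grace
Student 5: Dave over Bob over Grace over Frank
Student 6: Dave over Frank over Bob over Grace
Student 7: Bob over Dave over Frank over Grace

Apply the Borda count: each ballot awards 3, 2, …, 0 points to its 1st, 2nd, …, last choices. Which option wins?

Borda scores:
  Grace: 2 + 3 + 1 + 0 + 1 + 0 + 0 = 7
  Frank: 0 + 2 + 0 + 1 + 0 + 2 + 1 = 6
  Bob: 3 + 0 + 3 + 3 + 2 + 1 + 3 = 15
  Dave: 1 + 1 + 2 + 2 + 3 + 3 + 2 = 14
Bob has the highest total.

Bob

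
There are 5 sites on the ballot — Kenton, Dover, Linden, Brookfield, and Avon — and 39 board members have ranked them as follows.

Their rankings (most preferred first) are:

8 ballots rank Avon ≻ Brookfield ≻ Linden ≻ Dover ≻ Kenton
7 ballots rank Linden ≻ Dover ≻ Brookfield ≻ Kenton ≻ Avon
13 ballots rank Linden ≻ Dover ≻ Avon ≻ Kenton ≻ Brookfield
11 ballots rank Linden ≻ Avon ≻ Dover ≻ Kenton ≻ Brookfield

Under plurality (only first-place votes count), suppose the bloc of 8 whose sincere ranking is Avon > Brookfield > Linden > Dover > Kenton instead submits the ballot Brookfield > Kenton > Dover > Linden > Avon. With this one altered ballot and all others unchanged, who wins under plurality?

First-place totals with the altered ballot: Kenton 0, Dover 0, Linden 31, Brookfield 8, Avon 0.
The winner is unchanged: still Linden.

Linden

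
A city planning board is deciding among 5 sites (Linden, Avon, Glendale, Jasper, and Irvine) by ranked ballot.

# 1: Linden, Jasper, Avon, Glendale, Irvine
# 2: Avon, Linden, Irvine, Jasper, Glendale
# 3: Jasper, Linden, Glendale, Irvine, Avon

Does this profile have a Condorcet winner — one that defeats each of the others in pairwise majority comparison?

Yes

Head-to-head results (3 voters total):
Linden vs Avon: Linden wins 2–1.
Linden vs Glendale: Linden wins 3–0.
Linden vs Jasper: Linden wins 2–1.
Linden vs Irvine: Linden wins 3–0.
Avon vs Glendale: Avon wins 2–1.
Avon vs Jasper: Jasper wins 2–1.
Avon vs Irvine: Avon wins 2–1.
Glendale vs Jasper: Jasper wins 3–0.
Glendale vs Irvine: Glendale wins 2–1.
Jasper vs Irvine: Jasper wins 2–1.
Linden beats each rival — Avon (2–1), Glendale (3–0), Jasper (2–1), Irvine (3–0) — so Linden is the Condorcet winner.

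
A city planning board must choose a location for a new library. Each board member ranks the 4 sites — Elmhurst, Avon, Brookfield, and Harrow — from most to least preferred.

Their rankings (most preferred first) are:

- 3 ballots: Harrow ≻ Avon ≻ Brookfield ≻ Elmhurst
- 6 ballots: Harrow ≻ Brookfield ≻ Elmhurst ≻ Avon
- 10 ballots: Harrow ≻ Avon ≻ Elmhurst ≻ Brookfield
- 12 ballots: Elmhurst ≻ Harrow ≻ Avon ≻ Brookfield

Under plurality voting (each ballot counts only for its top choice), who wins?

First-place vote totals:
  Elmhurst: 12
  Avon: 0
  Brookfield: 0
  Harrow: 19
Harrow has the most first-place votes.

Harrow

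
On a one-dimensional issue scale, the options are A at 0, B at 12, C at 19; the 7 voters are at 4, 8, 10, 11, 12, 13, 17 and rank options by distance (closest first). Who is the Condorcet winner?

With single-peaked preferences on a line, the Condorcet winner is the candidate closest to the median voter.
The median voter (position 11) is closest to B at 12.
Check: B vs C — voters closer to B: 6 of 7.

B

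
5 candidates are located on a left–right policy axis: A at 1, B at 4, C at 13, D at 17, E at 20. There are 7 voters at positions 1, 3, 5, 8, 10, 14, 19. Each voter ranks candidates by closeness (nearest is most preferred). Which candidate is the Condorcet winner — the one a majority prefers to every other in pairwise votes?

With single-peaked preferences on a line, the Condorcet winner is the candidate closest to the median voter.
The median voter (position 8) is closest to B at 4.
Check: B vs D — voters closer to B: 5 of 7.

B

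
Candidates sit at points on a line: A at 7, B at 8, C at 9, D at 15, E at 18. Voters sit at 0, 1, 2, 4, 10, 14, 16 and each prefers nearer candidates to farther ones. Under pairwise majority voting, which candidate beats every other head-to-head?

A

With single-peaked preferences on a line, the Condorcet winner is the candidate closest to the median voter.
The median voter (position 4) is closest to A at 7.
Check: A vs E — voters closer to A: 5 of 7.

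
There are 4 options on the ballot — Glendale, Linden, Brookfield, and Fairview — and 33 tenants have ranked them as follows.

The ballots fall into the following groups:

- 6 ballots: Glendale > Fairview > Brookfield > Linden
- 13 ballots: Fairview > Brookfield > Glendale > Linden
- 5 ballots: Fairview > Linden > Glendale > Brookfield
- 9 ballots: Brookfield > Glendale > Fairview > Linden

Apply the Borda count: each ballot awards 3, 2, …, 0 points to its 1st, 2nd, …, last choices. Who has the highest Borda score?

Borda scores:
  Glendale: 6·3 + 13·1 + 5·1 + 9·2 = 54
  Linden: 6·0 + 13·0 + 5·2 + 9·0 = 10
  Brookfield: 6·1 + 13·2 + 5·0 + 9·3 = 59
  Fairview: 6·2 + 13·3 + 5·3 + 9·1 = 75
Fairview has the highest total.

Fairview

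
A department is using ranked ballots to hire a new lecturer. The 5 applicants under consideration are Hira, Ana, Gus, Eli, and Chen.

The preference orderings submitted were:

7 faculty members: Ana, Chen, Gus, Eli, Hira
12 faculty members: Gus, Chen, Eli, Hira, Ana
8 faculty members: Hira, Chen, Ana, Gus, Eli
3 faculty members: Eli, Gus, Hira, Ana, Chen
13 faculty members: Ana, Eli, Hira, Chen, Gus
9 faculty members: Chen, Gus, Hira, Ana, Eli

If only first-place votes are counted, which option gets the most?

Ana

First-place vote totals:
  Hira: 8
  Ana: 20
  Gus: 12
  Eli: 3
  Chen: 9
Ana has the most first-place votes.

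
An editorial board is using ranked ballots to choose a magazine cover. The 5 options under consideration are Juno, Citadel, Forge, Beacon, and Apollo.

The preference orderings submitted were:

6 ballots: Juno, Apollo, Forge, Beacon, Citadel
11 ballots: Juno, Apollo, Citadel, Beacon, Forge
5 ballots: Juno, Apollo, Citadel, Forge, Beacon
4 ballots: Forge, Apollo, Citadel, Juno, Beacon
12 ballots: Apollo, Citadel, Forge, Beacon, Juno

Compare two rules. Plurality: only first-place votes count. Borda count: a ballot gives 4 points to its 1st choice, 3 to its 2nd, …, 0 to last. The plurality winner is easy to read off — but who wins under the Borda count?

Apollo

Plurality first-place counts: Juno 22, Citadel 0, Forge 4, Beacon 0, Apollo 12 → Juno.
Borda totals: Juno 92, Citadel 76, Forge 57, Beacon 29, Apollo 126 → Apollo.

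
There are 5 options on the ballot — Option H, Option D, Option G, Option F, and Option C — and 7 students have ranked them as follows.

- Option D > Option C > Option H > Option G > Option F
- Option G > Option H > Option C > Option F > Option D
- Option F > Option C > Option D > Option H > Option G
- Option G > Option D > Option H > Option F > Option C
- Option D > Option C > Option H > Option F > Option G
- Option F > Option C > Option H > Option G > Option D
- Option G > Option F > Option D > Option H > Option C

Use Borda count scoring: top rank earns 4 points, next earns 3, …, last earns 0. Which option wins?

Option D

Borda scores:
  Option H: 2 + 3 + 1 + 2 + 2 + 2 + 1 = 13
  Option D: 4 + 0 + 2 + 3 + 4 + 0 + 2 = 15
  Option G: 1 + 4 + 0 + 4 + 0 + 1 + 4 = 14
  Option F: 0 + 1 + 4 + 1 + 1 + 4 + 3 = 14
  Option C: 3 + 2 + 3 + 0 + 3 + 3 + 0 = 14
Option D has the highest total.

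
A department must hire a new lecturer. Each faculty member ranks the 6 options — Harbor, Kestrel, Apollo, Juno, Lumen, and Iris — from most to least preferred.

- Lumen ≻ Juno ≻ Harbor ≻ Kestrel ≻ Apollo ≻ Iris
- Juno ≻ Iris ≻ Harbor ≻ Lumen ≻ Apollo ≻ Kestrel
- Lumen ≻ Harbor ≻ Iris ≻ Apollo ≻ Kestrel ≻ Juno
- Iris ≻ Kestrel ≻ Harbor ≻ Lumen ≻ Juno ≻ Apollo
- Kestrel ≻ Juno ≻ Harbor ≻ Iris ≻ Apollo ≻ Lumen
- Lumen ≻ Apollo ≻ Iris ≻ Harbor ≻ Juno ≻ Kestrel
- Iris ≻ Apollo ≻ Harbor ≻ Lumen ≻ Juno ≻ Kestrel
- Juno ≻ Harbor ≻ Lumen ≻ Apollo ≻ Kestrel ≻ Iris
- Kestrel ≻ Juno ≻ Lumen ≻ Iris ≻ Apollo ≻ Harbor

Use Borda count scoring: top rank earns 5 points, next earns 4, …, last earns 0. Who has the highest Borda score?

Borda scores:
  Harbor: 3 + 3 + 4 + 3 + 3 + 2 + 3 + 4 + 0 = 25
  Kestrel: 2 + 0 + 1 + 4 + 5 + 0 + 0 + 1 + 5 = 18
  Apollo: 1 + 1 + 2 + 0 + 1 + 4 + 4 + 2 + 1 = 16
  Juno: 4 + 5 + 0 + 1 + 4 + 1 + 1 + 5 + 4 = 25
  Lumen: 5 + 2 + 5 + 2 + 0 + 5 + 2 + 3 + 3 = 27
  Iris: 0 + 4 + 3 + 5 + 2 + 3 + 5 + 0 + 2 = 24
Lumen has the highest total.

Lumen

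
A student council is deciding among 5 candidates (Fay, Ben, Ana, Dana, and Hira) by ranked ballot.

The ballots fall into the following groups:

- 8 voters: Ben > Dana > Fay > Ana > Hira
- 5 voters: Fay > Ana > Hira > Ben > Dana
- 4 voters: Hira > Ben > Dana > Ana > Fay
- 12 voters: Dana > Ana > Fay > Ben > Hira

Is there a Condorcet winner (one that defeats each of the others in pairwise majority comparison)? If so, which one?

Head-to-head results (29 voters total):
Fay vs Ben: Fay wins 17–12.
Fay vs Ana: Ana wins 16–13.
Fay vs Dana: Dana wins 24–5.
Fay vs Hira: Fay wins 25–4.
Ben vs Ana: Ana wins 17–12.
Ben vs Dana: Ben wins 17–12.
Ben vs Hira: Ben wins 20–9.
Ana vs Dana: Dana wins 24–5.
Ana vs Hira: Ana wins 25–4.
Dana vs Hira: Dana wins 20–9.
No candidate beats all others: Fay beats Ben beats Dana beats Fay, a majority cycle.

There is no Condorcet winner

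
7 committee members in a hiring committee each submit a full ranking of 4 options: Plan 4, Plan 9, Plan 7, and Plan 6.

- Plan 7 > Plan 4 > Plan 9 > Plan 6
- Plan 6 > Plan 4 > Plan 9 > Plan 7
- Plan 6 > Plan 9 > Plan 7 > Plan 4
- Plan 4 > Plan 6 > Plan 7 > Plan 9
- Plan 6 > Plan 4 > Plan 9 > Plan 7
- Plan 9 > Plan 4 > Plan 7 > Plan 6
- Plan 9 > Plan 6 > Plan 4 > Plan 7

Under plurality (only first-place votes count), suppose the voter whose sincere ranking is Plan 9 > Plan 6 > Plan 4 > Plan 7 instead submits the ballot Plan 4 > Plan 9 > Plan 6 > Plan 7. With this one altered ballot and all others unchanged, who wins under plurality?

Plan 6

First-place totals with the altered ballot: Plan 4 2, Plan 9 1, Plan 7 1, Plan 6 3.
The winner is unchanged: still Plan 6.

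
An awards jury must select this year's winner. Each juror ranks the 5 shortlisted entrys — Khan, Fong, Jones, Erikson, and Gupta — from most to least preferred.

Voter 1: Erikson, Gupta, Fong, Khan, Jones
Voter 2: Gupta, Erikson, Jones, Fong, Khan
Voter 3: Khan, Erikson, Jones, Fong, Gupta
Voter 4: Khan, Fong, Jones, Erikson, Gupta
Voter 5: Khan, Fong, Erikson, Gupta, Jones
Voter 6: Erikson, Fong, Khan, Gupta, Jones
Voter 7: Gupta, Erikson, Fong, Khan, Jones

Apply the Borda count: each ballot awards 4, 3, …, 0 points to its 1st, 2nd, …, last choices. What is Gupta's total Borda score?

13

Borda scores:
  Khan: 1 + 0 + 4 + 4 + 4 + 2 + 1 = 16
  Fong: 2 + 1 + 1 + 3 + 3 + 3 + 2 = 15
  Jones: 0 + 2 + 2 + 2 + 0 + 0 + 0 = 6
  Erikson: 4 + 3 + 3 + 1 + 2 + 4 + 3 = 20
  Gupta: 3 + 4 + 0 + 0 + 1 + 1 + 4 = 13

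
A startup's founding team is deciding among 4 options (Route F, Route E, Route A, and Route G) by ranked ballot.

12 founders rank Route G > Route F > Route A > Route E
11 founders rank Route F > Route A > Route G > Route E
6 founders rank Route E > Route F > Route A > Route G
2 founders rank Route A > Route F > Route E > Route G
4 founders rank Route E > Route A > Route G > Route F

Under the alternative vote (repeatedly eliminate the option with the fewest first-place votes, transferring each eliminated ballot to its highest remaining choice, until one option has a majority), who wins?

Round 1: Route G 12, Route F 11, Route E 10, Route A 2. Route A has the fewest and is eliminated.
Round 2: Route F 13, Route G 12, Route E 10. Route E has the fewest and is eliminated.
Round 3: Route F 19, Route G 16. Route F has a majority.

Route F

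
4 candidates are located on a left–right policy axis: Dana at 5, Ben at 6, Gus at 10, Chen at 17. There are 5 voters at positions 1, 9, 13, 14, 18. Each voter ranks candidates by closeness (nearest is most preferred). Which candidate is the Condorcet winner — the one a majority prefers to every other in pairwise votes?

With single-peaked preferences on a line, the Condorcet winner is the candidate closest to the median voter.
The median voter (position 13) is closest to Gus at 10.
Check: Gus vs Chen — voters closer to Gus: 3 of 5.

Gus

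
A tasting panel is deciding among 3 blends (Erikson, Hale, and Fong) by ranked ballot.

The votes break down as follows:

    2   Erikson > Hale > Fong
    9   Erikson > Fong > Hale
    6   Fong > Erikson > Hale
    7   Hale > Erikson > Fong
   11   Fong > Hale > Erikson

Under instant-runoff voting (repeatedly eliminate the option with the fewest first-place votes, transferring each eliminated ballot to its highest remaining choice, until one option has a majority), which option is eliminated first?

Hale

Round 1: Fong 17, Erikson 11, Hale 7. Hale has the fewest and is eliminated.
Round 2: Erikson 18, Fong 17. Erikson has a majority.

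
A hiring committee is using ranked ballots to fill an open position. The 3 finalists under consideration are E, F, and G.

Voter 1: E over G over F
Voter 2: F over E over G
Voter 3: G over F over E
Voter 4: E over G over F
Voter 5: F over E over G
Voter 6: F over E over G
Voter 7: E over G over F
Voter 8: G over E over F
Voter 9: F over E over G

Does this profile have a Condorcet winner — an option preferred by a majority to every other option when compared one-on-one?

Head-to-head results (9 voters total):
E vs F: F wins 5–4.
E vs G: E wins 7–2.
F vs G: G wins 5–4.
No candidate beats all others: E beats G beats F beats E, a majority cycle.

No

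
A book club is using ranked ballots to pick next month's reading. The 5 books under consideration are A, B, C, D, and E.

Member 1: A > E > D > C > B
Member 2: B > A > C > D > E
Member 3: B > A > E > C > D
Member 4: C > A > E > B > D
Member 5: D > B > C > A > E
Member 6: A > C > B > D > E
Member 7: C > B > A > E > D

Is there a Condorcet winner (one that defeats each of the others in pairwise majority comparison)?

No

Head-to-head results (7 voters total):
A vs B: B wins 4–3.
A vs C: A wins 4–3.
A vs D: A wins 6–1.
A vs E: A wins 7–0.
B vs C: C wins 4–3.
B vs D: B wins 5–2.
B vs E: B wins 5–2.
C vs D: C wins 5–2.
C vs E: C wins 5–2.
D vs E: E wins 4–3.
No candidate beats all others: A beats C beats B beats A, a majority cycle.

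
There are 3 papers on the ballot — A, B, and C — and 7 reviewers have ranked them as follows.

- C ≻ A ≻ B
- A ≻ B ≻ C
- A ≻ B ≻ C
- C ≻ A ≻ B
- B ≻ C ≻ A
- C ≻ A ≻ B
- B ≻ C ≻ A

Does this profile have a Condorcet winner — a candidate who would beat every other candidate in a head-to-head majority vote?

Head-to-head results (7 voters total):
A vs B: A wins 5–2.
A vs C: C wins 5–2.
B vs C: B wins 4–3.
No candidate beats all others: A beats B beats C beats A, a majority cycle.

No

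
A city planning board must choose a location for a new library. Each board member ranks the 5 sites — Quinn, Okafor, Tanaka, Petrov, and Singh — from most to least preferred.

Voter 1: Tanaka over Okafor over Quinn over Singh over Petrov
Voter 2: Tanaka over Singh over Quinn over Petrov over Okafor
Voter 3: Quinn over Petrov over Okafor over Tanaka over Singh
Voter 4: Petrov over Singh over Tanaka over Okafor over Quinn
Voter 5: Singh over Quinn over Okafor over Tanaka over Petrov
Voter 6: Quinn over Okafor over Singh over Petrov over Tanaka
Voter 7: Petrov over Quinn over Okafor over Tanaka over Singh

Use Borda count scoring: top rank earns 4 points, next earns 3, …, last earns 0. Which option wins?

Quinn

Borda scores:
  Quinn: 2 + 2 + 4 + 0 + 3 + 4 + 3 = 18
  Okafor: 3 + 0 + 2 + 1 + 2 + 3 + 2 = 13
  Tanaka: 4 + 4 + 1 + 2 + 1 + 0 + 1 = 13
  Petrov: 0 + 1 + 3 + 4 + 0 + 1 + 4 = 13
  Singh: 1 + 3 + 0 + 3 + 4 + 2 + 0 = 13
Quinn has the highest total.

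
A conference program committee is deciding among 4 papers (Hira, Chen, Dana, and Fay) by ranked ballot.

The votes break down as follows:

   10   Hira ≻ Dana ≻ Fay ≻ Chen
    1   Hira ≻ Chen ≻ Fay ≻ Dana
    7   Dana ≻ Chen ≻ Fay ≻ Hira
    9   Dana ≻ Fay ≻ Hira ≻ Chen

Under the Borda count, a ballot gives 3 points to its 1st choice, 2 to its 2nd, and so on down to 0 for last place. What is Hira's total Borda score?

42

Borda scores:
  Hira: 10·3 + 3 + 7·0 + 9·1 = 42
  Chen: 10·0 + 2 + 7·2 + 9·0 = 16
  Dana: 10·2 + 0 + 7·3 + 9·3 = 68
  Fay: 10·1 + 1 + 7·1 + 9·2 = 36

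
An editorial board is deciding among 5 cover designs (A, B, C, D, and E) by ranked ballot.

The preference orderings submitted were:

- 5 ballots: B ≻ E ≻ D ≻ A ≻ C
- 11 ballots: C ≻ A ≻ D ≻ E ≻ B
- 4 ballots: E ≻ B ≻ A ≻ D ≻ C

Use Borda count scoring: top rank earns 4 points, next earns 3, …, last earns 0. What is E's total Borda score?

Borda scores:
  A: 5·1 + 11·3 + 4·2 = 46
  B: 5·4 + 11·0 + 4·3 = 32
  C: 5·0 + 11·4 + 4·0 = 44
  D: 5·2 + 11·2 + 4·1 = 36
  E: 5·3 + 11·1 + 4·4 = 42

42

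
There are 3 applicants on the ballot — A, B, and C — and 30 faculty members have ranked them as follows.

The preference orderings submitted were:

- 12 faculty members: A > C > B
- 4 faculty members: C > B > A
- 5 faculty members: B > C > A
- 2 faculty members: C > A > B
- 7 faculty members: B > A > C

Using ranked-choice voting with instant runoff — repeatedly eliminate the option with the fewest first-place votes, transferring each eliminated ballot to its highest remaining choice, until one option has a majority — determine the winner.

B

Round 1: A 12, B 12, C 6. C has the fewest and is eliminated.
Round 2: B 16, A 14. B has a majority.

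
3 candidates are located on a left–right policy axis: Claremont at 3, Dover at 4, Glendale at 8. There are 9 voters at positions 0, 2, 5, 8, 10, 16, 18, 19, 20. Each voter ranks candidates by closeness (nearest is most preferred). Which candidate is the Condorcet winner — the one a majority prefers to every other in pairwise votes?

Glendale

With single-peaked preferences on a line, the Condorcet winner is the candidate closest to the median voter.
The median voter (position 10) is closest to Glendale at 8.
Check: Glendale vs Dover — voters closer to Glendale: 6 of 9.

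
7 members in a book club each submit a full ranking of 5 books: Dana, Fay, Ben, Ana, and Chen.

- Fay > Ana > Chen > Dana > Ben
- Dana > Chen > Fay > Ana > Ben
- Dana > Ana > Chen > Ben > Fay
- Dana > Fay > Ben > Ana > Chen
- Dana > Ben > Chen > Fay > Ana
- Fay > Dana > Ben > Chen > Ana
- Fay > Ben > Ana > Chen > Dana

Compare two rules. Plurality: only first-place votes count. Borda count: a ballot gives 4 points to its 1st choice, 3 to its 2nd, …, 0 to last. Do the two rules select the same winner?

Plurality first-place counts: Dana 4, Fay 3, Ben 0, Ana 0, Chen 0 → Dana.
Borda totals: Dana 20, Fay 18, Ben 11, Ana 10, Chen 11 → Dana.
The two rules agree on Dana.

Yes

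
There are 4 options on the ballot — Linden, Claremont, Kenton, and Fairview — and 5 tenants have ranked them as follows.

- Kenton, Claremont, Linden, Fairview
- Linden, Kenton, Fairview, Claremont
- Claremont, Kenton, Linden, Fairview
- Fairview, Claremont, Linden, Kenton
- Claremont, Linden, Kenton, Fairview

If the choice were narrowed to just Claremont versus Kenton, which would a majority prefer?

Claremont

Ballots ranking Claremont above Kenton: 3.
Ballots ranking Kenton above Claremont: 2.
Claremont wins the head-to-head, 3–2.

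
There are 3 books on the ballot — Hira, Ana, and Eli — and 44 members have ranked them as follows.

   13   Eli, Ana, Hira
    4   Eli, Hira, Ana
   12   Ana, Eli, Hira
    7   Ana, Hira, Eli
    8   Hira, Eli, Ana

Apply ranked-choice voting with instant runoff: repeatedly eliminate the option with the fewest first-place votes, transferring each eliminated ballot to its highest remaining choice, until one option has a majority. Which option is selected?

Eli

Round 1: Ana 19, Eli 17, Hira 8. Hira has the fewest and is eliminated.
Round 2: Eli 25, Ana 19. Eli has a majority.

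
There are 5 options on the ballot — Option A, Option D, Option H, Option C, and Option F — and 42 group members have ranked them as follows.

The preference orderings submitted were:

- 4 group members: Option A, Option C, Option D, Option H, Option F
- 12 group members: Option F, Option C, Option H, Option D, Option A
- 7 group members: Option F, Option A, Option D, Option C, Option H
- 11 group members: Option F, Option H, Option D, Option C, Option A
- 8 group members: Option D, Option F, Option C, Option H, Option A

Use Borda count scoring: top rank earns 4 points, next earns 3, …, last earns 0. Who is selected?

Option F

Borda scores:
  Option A: 4·4 + 12·0 + 7·3 + 11·0 + 8·0 = 37
  Option D: 4·2 + 12·1 + 7·2 + 11·2 + 8·4 = 88
  Option H: 4·1 + 12·2 + 7·0 + 11·3 + 8·1 = 69
  Option C: 4·3 + 12·3 + 7·1 + 11·1 + 8·2 = 82
  Option F: 4·0 + 12·4 + 7·4 + 11·4 + 8·3 = 144
Option F has the highest total.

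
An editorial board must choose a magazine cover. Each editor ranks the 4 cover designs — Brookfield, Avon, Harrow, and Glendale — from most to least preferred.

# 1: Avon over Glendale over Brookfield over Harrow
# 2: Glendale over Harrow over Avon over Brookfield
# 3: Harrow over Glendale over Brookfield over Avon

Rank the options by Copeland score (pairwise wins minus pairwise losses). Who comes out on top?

Pairwise results:
  Brookfield vs Avon: Avon wins 2–1.
  Brookfield vs Harrow: Harrow wins 2–1.
  Brookfield vs Glendale: Glendale wins 3–0.
  Avon vs Harrow: Harrow wins 2–1.
  Avon vs Glendale: Glendale wins 2–1.
  Harrow vs Glendale: Glendale wins 2–1.
Copeland scores (wins − losses):
  Brookfield: 0 − 3 = -3
  Avon: 1 − 2 = -1
  Harrow: 2 − 1 = 1
  Glendale: 3 − 0 = 3
Glendale has the best Copeland score.

Glendale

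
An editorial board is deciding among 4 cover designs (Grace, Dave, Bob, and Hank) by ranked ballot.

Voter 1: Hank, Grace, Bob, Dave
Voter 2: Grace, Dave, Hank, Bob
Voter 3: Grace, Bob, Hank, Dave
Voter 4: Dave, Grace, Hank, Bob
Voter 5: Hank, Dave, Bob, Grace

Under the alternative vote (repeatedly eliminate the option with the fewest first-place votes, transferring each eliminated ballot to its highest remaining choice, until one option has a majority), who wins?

Round 1: Grace 2, Hank 2, Dave 1, Bob 0. Bob has the fewest and is eliminated.
Round 2: Grace 2, Hank 2, Dave 1. Dave has the fewest and is eliminated.
Round 3: Grace 3, Hank 2. Grace has a majority.

Grace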